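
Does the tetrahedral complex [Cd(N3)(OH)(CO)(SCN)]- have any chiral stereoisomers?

yes

All four vertices of a tetrahedron are equivalent and mutually adjacent, so cis/trans isomerism cannot arise.
Only one geometric arrangement is possible; it has no improper symmetry element, so it exists as a pair of enantiomers (2 stereoisomers).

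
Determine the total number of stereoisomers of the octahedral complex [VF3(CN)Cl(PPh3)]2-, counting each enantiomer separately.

5

In an octahedral complex each vertex has one trans partner and four cis neighbours.
Systematic placement gives 4 geometric isomers: F mer (3 arrangements); F fac (chiral).
One of these lacks any improper symmetry element and so occurs as an enantiomeric pair, giving 4 + 1 = 5 stereoisomers in total.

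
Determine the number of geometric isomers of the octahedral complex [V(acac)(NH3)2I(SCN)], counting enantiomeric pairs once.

In an octahedral complex each vertex has one trans partner and four cis neighbours.
Each acac is bidentate and must span two cis positions.
Systematic placement gives 4 geometric isomers: NH3 cis (3 arrangements, 2 chiral); NH3 trans.

4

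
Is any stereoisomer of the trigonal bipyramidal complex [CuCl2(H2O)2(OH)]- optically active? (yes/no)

yes

Exhaustive case analysis gives 5 geometric isomers.
One of these lacks any improper symmetry element and so occurs as an enantiomeric pair, giving 5 + 1 = 6 stereoisomers in total.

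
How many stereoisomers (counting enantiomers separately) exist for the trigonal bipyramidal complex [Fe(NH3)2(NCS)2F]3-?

6

A trigonal bipyramid has two axial and three equatorial sites, which are chemically inequivalent.
Systematic enumeration (placing each ligand type in turn and discarding arrangements equivalent by rotation or reflection) gives 5 geometric isomers.
One of these lacks any improper symmetry element and so occurs as an enantiomeric pair, giving 5 + 1 = 6 stereoisomers in total.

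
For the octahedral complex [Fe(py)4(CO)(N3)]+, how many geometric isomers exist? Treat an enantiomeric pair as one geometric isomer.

Systematic placement gives 2 geometric isomers: CO and N3 mutually trans; CO and N3 mutually cis.

2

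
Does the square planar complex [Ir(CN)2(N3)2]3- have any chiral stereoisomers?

A square has two trans pairs of vertices; adjacent vertices are cis.
Working through the distinct placements yields 2 geometric isomers: CN cis; CN trans.
Each arrangement has an internal mirror plane or centre of symmetry, so none is chiral.

no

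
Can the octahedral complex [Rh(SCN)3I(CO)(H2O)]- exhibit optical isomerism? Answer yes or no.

yes

An octahedron has six vertices in three trans pairs; every non-trans pair is cis.
Working through the distinct placements yields 4 geometric isomers: SCN mer (3 arrangements); SCN fac (chiral).
One of these lacks any improper symmetry element and so occurs as an enantiomeric pair, giving 4 + 1 = 5 stereoisomers in total.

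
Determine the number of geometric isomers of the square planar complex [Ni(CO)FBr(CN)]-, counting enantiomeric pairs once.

A square has two trans pairs of vertices; adjacent vertices are cis.
Working through the distinct placements yields 3 geometric isomers: (Br/CO trans, CN/F trans); (Br/F trans, CN/CO trans); (Br/CN trans, CO/F trans).

3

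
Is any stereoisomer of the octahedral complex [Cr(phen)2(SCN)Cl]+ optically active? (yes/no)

yes

An octahedron has six vertices in three trans pairs; every non-trans pair is cis.
Each phen is bidentate and must span two cis positions.
The distinct arrangements are (2 in all): SCN and Cl mutually trans; SCN and Cl mutually cis (chiral).
One of these lacks any improper symmetry element and so occurs as an enantiomeric pair, giving 2 + 1 = 3 stereoisomers in total.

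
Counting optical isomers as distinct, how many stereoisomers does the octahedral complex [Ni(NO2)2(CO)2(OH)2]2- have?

6

There are 5 geometric isomers: NO2 trans, CO trans, OH trans; NO2 cis, CO trans, OH cis; NO2 cis, CO cis, OH trans; NO2 cis, CO cis, OH cis (chiral); NO2 trans, CO cis, OH cis.
One of these lacks any improper symmetry element and so occurs as an enantiomeric pair, giving 5 + 1 = 6 stereoisomers in total.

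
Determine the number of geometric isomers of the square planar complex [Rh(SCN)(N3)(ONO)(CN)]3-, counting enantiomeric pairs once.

A square has two trans pairs of vertices; adjacent vertices are cis.
The distinct arrangements are (3 in all): (CN/ONO trans, N3/SCN trans); (CN/SCN trans, N3/ONO trans); (CN/N3 trans, ONO/SCN trans).

3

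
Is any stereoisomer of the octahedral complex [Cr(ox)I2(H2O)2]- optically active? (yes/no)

yes

Each ox is bidentate and must span two cis positions.
There are 3 geometric isomers: I cis, H2O trans; I cis, H2O cis (chiral); I trans, H2O cis.
One of these lacks any improper symmetry element and so occurs as an enantiomeric pair, giving 3 + 1 = 4 stereoisomers in total.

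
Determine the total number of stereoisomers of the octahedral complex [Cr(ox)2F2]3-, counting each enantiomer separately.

3

The six octahedral sites form three mutually perpendicular trans pairs.
Each ox is bidentate and must span two cis positions.
The distinct arrangements are (2 in all): F trans; F cis (chiral).
One of these lacks any improper symmetry element and so occurs as an enantiomeric pair, giving 2 + 1 = 3 stereoisomers in total.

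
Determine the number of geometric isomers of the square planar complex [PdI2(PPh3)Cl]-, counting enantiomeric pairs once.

2

A square has two trans pairs of vertices; adjacent vertices are cis.
The distinct arrangements are (2 in all): I cis; I trans.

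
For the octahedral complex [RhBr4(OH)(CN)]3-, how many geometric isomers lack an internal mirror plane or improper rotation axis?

0

The distinct arrangements are (2 in all): OH and CN mutually trans; OH and CN mutually cis.
Each arrangement has an internal mirror plane or centre of symmetry, so none is chiral.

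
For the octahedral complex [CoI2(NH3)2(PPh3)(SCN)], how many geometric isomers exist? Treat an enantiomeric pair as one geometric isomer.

6

An octahedron has six vertices in three trans pairs; every non-trans pair is cis.
There are 6 geometric isomers: I trans, NH3 trans; I trans, NH3 cis; I cis, NH3 cis (3 arrangements, 2 chiral); I cis, NH3 trans.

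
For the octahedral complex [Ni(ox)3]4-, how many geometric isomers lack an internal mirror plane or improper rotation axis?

1

The six octahedral sites form three mutually perpendicular trans pairs.
Each ox is bidentate and must span two cis positions.
Only one geometric arrangement is possible; it has no improper symmetry element, so it exists as a pair of enantiomers (2 stereoisomers).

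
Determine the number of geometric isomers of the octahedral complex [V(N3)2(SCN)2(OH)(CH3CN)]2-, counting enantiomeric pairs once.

The six octahedral sites form three mutually perpendicular trans pairs.
Systematic placement gives 6 geometric isomers: N3 cis, SCN trans; N3 cis, SCN cis (3 arrangements, 2 chiral); N3 trans, SCN trans; N3 trans, SCN cis.

6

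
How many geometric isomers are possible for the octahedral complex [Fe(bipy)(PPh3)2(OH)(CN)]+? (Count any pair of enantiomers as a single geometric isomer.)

An octahedron has six vertices in three trans pairs; every non-trans pair is cis.
Each bipy is bidentate and must span two cis positions.
Systematic placement gives 4 geometric isomers: PPh3 cis (3 arrangements, 2 chiral); PPh3 trans.

4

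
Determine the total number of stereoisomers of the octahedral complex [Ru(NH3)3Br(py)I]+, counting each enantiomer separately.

The distinct arrangements are (4 in all): NH3 mer (3 arrangements); NH3 fac (chiral).
One of these lacks any improper symmetry element and so occurs as an enantiomeric pair, giving 4 + 1 = 5 stereoisomers in total.

5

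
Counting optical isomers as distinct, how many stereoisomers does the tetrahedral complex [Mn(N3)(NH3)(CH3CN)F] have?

Only one geometric arrangement is possible; it has no improper symmetry element, so it exists as a pair of enantiomers (2 stereoisomers).

2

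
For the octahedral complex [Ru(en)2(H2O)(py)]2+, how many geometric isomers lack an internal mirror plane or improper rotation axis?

An octahedron has six vertices in three trans pairs; every non-trans pair is cis.
Each en is bidentate and must span two cis positions.
Systematic placement gives 2 geometric isomers: H2O and py mutually cis (chiral); H2O and py mutually trans.
One of these lacks any improper symmetry element and so occurs as an enantiomeric pair, giving 2 + 1 = 3 stereoisomers in total.

1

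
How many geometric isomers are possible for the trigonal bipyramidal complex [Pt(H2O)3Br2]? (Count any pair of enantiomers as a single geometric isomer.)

In a trigonal bipyramid the two axial positions differ from the three equatorial ones.
Working through the distinct placements yields 3 geometric isomers: Br both axial; Br one axial, one equatorial; Br both equatorial.

3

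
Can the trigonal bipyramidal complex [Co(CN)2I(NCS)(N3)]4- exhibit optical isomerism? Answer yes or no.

yes

Exhaustive case analysis gives 7 geometric isomers.
Of these, 3 lack any improper symmetry element and so occur as enantiomeric pairs, giving 7 + 3 = 10 stereoisomers in total.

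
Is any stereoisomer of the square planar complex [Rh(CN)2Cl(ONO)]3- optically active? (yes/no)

In a square planar complex each vertex has one trans partner and two cis neighbours.
There are 2 geometric isomers: CN cis; CN trans.
Each arrangement has an internal mirror plane or centre of symmetry, so none is chiral.

no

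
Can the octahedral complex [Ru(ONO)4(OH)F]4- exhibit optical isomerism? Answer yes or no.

no

In an octahedral complex each vertex has one trans partner and four cis neighbours.
There are 2 geometric isomers: OH and F mutually trans; OH and F mutually cis.
Each arrangement has an internal mirror plane or centre of symmetry, so none is chiral.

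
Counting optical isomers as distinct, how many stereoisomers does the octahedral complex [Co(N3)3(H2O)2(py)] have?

3

In an octahedral complex each vertex has one trans partner and four cis neighbours.
The distinct arrangements are (3 in all): N3 mer, H2O trans; N3 fac, H2O cis; N3 mer, H2O cis.
Each arrangement has an internal mirror plane or centre of symmetry, so none is chiral.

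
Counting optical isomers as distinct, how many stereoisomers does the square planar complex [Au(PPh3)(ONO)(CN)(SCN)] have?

3

A square has two trans pairs of vertices; adjacent vertices are cis.
The distinct arrangements are (3 in all): (CN/PPh3 trans, ONO/SCN trans); (CN/SCN trans, ONO/PPh3 trans); (CN/ONO trans, PPh3/SCN trans).
Each arrangement has an internal mirror plane or centre of symmetry, so none is chiral.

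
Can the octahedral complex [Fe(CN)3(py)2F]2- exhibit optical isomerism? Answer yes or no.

The six octahedral sites form three mutually perpendicular trans pairs.
Working through the distinct placements yields 3 geometric isomers: CN mer, py trans; CN mer, py cis; CN fac, py cis.
Each arrangement has an internal mirror plane or centre of symmetry, so none is chiral.

no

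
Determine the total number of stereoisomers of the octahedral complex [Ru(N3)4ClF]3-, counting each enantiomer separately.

2

The six octahedral sites form three mutually perpendicular trans pairs.
Working through the distinct placements yields 2 geometric isomers: Cl and F mutually trans; Cl and F mutually cis.
Each arrangement has an internal mirror plane or centre of symmetry, so none is chiral.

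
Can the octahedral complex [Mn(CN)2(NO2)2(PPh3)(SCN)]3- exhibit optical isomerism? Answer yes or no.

Working through the distinct placements yields 6 geometric isomers: CN trans, NO2 trans; CN trans, NO2 cis; CN cis, NO2 cis (3 arrangements, 2 chiral); CN cis, NO2 trans.
Of these, 2 lack any improper symmetry element and so occur as enantiomeric pairs, giving 6 + 2 = 8 stereoisomers in total.

yes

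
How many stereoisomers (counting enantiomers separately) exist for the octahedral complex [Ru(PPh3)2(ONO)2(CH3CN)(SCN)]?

In an octahedral complex each vertex has one trans partner and four cis neighbours.
There are 6 geometric isomers: PPh3 cis, ONO cis (3 arrangements, 2 chiral); PPh3 trans, ONO cis; PPh3 cis, ONO trans; PPh3 trans, ONO trans.
Of these, 2 lack any improper symmetry element and so occur as enantiomeric pairs, giving 6 + 2 = 8 stereoisomers in total.

8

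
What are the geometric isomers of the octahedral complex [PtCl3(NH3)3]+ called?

fac and mer

The six octahedral sites form three mutually perpendicular trans pairs.
Systematic placement gives 2 geometric isomers: Cl mer; Cl fac.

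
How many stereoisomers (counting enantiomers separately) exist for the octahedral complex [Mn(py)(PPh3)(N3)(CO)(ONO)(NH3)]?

An octahedron has six vertices in three trans pairs; every non-trans pair is cis.
Exhaustive case analysis gives 15 geometric isomers.
Of these, 15 lack any improper symmetry element and so occur as enantiomeric pairs, giving 15 + 15 = 30 stereoisomers in total.

30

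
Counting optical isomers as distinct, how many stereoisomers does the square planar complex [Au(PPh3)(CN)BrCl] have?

In a square planar complex each vertex has one trans partner and two cis neighbours.
There are 3 geometric isomers: (Br/Cl trans, CN/PPh3 trans); (Br/PPh3 trans, CN/Cl trans); (Br/CN trans, Cl/PPh3 trans).
Each arrangement has an internal mirror plane or centre of symmetry, so none is chiral.

3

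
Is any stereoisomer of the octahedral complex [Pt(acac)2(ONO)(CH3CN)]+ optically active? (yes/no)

In an octahedral complex each vertex has one trans partner and four cis neighbours.
Each acac is bidentate and must span two cis positions.
Systematic placement gives 2 geometric isomers: ONO and CH3CN mutually trans; ONO and CH3CN mutually cis (chiral).
One of these lacks any improper symmetry element and so occurs as an enantiomeric pair, giving 2 + 1 = 3 stereoisomers in total.

yes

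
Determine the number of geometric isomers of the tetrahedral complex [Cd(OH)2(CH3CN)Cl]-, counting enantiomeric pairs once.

1

In a tetrahedral complex all four positions are equivalent and every pair of ligands is adjacent — there is no cis/trans distinction.
Only one geometric arrangement is possible.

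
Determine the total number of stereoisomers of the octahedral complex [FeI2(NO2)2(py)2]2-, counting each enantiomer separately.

Systematic placement gives 5 geometric isomers: I trans, NO2 trans, py trans; I trans, NO2 cis, py cis; I cis, NO2 cis, py trans; I cis, NO2 cis, py cis (chiral); I cis, NO2 trans, py cis.
One of these lacks any improper symmetry element and so occurs as an enantiomeric pair, giving 5 + 1 = 6 stereoisomers in total.

6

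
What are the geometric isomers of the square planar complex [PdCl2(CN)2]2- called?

cis and trans

A square has two trans pairs of vertices; adjacent vertices are cis.
There are 2 geometric isomers: Cl cis; Cl trans.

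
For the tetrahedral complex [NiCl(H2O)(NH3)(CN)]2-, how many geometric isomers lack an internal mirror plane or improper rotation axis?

1

In a tetrahedral complex all four positions are equivalent and every pair of ligands is adjacent — there is no cis/trans distinction.
Only one geometric arrangement is possible; it has no improper symmetry element, so it exists as a pair of enantiomers (2 stereoisomers).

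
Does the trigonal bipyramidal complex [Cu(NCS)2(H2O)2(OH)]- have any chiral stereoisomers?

In a trigonal bipyramid the two axial positions differ from the three equatorial ones.
Placing the ligands in turn and identifying arrangements related by rotation or reflection leaves 5 distinct geometric isomers.
One of these lacks any improper symmetry element and so occurs as an enantiomeric pair, giving 5 + 1 = 6 stereoisomers in total.

yes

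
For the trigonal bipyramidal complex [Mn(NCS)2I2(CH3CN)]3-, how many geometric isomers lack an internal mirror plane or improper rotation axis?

1

In a trigonal bipyramid the two axial positions differ from the three equatorial ones.
Systematic enumeration (placing each ligand type in turn and discarding arrangements equivalent by rotation or reflection) gives 5 geometric isomers.
One of these lacks any improper symmetry element and so occurs as an enantiomeric pair, giving 5 + 1 = 6 stereoisomers in total.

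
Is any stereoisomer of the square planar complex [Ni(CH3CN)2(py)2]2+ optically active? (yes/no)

no

In a square planar complex each vertex has one trans partner and two cis neighbours.
Systematic placement gives 2 geometric isomers: CH3CN cis; CH3CN trans.
Each arrangement has an internal mirror plane or centre of symmetry, so none is chiral.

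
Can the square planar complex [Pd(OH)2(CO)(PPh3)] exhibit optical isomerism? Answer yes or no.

Systematic placement gives 2 geometric isomers: OH cis; OH trans.
Each arrangement has an internal mirror plane or centre of symmetry, so none is chiral.

no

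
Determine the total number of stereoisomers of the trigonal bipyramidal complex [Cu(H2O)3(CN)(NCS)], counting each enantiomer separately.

Systematic placement gives 4 geometric isomers: CN axial, NCS equatorial; CN axial, NCS axial; CN equatorial, NCS equatorial; CN equatorial, NCS axial.
Each arrangement has an internal mirror plane or centre of symmetry, so none is chiral.

4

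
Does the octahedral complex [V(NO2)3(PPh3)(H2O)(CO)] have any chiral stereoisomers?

An octahedron has six vertices in three trans pairs; every non-trans pair is cis.
There are 4 geometric isomers: NO2 mer (3 arrangements); NO2 fac (chiral).
One of these lacks any improper symmetry element and so occurs as an enantiomeric pair, giving 4 + 1 = 5 stereoisomers in total.

yes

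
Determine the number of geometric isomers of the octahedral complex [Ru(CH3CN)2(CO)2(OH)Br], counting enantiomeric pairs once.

An octahedron has six vertices in three trans pairs; every non-trans pair is cis.
Working through the distinct placements yields 6 geometric isomers: CH3CN cis, CO cis (3 arrangements, 2 chiral); CH3CN cis, CO trans; CH3CN trans, CO cis; CH3CN trans, CO trans.

6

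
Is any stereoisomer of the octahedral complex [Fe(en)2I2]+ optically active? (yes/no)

The six octahedral sites form three mutually perpendicular trans pairs.
Each en is bidentate and must span two cis positions.
Systematic placement gives 2 geometric isomers: I trans; I cis (chiral).
One of these lacks any improper symmetry element and so occurs as an enantiomeric pair, giving 2 + 1 = 3 stereoisomers in total.

yes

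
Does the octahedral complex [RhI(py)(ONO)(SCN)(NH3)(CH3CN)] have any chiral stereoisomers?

yes

An octahedron has six vertices in three trans pairs; every non-trans pair is cis.
Placing the ligands in turn and identifying arrangements related by rotation or reflection leaves 15 distinct geometric isomers.
Of these, 15 lack any improper symmetry element and so occur as enantiomeric pairs, giving 15 + 15 = 30 stereoisomers in total.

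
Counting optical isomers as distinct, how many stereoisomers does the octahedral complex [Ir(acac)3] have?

2

An octahedron has six vertices in three trans pairs; every non-trans pair is cis.
Each acac is bidentate and must span two cis positions.
Only one geometric arrangement is possible; it has no improper symmetry element, so it exists as a pair of enantiomers (2 stereoisomers).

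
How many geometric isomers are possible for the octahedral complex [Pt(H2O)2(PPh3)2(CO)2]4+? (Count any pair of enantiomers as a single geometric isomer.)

5

In an octahedral complex each vertex has one trans partner and four cis neighbours.
There are 5 geometric isomers: H2O trans, PPh3 trans, CO trans; H2O cis, PPh3 cis, CO trans; H2O cis, PPh3 trans, CO cis; H2O cis, PPh3 cis, CO cis (chiral); H2O trans, PPh3 cis, CO cis.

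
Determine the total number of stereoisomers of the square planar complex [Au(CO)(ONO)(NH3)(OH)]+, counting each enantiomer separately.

3

A square has two trans pairs of vertices; adjacent vertices are cis.
There are 3 geometric isomers: (CO/OH trans, NH3/ONO trans); (CO/ONO trans, NH3/OH trans); (CO/NH3 trans, OH/ONO trans).
Each arrangement has an internal mirror plane or centre of symmetry, so none is chiral.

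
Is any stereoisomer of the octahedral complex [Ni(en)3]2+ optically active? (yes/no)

The six octahedral sites form three mutually perpendicular trans pairs.
Each en is bidentate and must span two cis positions.
Only one geometric arrangement is possible; it has no improper symmetry element, so it exists as a pair of enantiomers (2 stereoisomers).

yes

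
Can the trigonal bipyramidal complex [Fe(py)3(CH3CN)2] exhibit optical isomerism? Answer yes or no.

no

The distinct arrangements are (3 in all): CH3CN both axial; CH3CN one axial, one equatorial; CH3CN both equatorial.
Each arrangement has an internal mirror plane or centre of symmetry, so none is chiral.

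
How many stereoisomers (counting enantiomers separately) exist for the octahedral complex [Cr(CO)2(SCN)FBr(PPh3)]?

15

In an octahedral complex each vertex has one trans partner and four cis neighbours.
Systematic enumeration (placing each ligand type in turn and discarding arrangements equivalent by rotation or reflection) gives 9 geometric isomers.
Of these, 6 lack any improper symmetry element and so occur as enantiomeric pairs, giving 9 + 6 = 15 stereoisomers in total.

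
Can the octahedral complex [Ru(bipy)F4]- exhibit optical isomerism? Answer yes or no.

no

Each bipy is bidentate and must span two cis positions.
Only one geometric arrangement is possible.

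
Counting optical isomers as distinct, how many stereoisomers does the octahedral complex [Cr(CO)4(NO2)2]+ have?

2

In an octahedral complex each vertex has one trans partner and four cis neighbours.
There are 2 geometric isomers: NO2 trans; NO2 cis.
Each arrangement has an internal mirror plane or centre of symmetry, so none is chiral.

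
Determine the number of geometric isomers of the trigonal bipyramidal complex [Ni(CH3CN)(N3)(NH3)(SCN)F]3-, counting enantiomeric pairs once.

A trigonal bipyramid has two axial and three equatorial sites, which are chemically inequivalent.
Placing the ligands in turn and identifying arrangements related by rotation or reflection leaves 10 distinct geometric isomers.

10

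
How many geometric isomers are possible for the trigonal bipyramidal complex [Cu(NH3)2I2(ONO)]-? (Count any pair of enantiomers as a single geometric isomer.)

A trigonal bipyramid has two axial and three equatorial sites, which are chemically inequivalent.
Systematic enumeration (placing each ligand type in turn and discarding arrangements equivalent by rotation or reflection) gives 5 geometric isomers.

5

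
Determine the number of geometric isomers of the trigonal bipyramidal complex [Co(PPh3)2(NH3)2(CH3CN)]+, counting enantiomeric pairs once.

Placing the ligands in turn and identifying arrangements related by rotation or reflection leaves 5 distinct geometric isomers.

5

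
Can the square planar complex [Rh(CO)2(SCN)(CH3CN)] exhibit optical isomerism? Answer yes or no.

Systematic placement gives 2 geometric isomers: CO cis; CO trans.
Each arrangement has an internal mirror plane or centre of symmetry, so none is chiral.

no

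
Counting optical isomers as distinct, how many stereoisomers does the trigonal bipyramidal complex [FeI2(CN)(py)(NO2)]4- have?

10

In a trigonal bipyramid the two axial positions differ from the three equatorial ones.
Placing the ligands in turn and identifying arrangements related by rotation or reflection leaves 7 distinct geometric isomers.
Of these, 3 lack any improper symmetry element and so occur as enantiomeric pairs, giving 7 + 3 = 10 stereoisomers in total.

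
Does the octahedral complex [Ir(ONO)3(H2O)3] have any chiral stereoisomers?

An octahedron has six vertices in three trans pairs; every non-trans pair is cis.
Working through the distinct placements yields 2 geometric isomers: ONO mer; ONO fac.
Each arrangement has an internal mirror plane or centre of symmetry, so none is chiral.

no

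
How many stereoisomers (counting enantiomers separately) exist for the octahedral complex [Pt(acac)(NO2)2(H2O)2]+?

4

An octahedron has six vertices in three trans pairs; every non-trans pair is cis.
Each acac is bidentate and must span two cis positions.
The distinct arrangements are (3 in all): NO2 cis, H2O trans; NO2 cis, H2O cis (chiral); NO2 trans, H2O cis.
One of these lacks any improper symmetry element and so occurs as an enantiomeric pair, giving 3 + 1 = 4 stereoisomers in total.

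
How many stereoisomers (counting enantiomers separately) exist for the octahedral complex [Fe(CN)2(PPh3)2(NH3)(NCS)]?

8

An octahedron has six vertices in three trans pairs; every non-trans pair is cis.
There are 6 geometric isomers: CN trans, PPh3 trans; CN trans, PPh3 cis; CN cis, PPh3 trans; CN cis, PPh3 cis (3 arrangements, 2 chiral).
Of these, 2 lack any improper symmetry element and so occur as enantiomeric pairs, giving 6 + 2 = 8 stereoisomers in total.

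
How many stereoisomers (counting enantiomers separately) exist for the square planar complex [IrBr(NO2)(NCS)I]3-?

3

A square has two trans pairs of vertices; adjacent vertices are cis.
Systematic placement gives 3 geometric isomers: (Br/NCS trans, I/NO2 trans); (Br/NO2 trans, I/NCS trans); (Br/I trans, NCS/NO2 trans).
Each arrangement has an internal mirror plane or centre of symmetry, so none is chiral.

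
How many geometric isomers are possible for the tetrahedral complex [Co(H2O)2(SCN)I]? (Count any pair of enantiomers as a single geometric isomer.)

Only one geometric arrangement is possible.

1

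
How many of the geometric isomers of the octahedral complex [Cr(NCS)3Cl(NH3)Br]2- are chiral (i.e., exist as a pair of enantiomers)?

1

An octahedron has six vertices in three trans pairs; every non-trans pair is cis.
Working through the distinct placements yields 4 geometric isomers: NCS mer (3 arrangements); NCS fac (chiral).
One of these lacks any improper symmetry element and so occurs as an enantiomeric pair, giving 4 + 1 = 5 stereoisomers in total.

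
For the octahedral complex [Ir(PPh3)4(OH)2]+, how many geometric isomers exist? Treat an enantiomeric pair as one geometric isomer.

In an octahedral complex each vertex has one trans partner and four cis neighbours.
Systematic placement gives 2 geometric isomers: OH trans; OH cis.

2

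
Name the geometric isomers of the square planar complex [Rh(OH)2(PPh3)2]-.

cis and trans

There are 2 geometric isomers: OH cis; OH trans.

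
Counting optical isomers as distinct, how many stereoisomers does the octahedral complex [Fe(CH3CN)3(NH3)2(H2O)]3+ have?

3

In an octahedral complex each vertex has one trans partner and four cis neighbours.
There are 3 geometric isomers: CH3CN mer, NH3 trans; CH3CN mer, NH3 cis; CH3CN fac, NH3 cis.
Each arrangement has an internal mirror plane or centre of symmetry, so none is chiral.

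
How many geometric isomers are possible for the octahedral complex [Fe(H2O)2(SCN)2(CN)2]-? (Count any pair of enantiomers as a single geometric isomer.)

5

In an octahedral complex each vertex has one trans partner and four cis neighbours.
There are 5 geometric isomers: H2O trans, SCN trans, CN trans; H2O cis, SCN cis, CN trans; H2O cis, SCN trans, CN cis; H2O cis, SCN cis, CN cis (chiral); H2O trans, SCN cis, CN cis.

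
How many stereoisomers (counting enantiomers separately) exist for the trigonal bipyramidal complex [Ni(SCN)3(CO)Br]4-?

4

Systematic placement gives 4 geometric isomers: CO axial, Br axial; CO equatorial, Br axial; CO axial, Br equatorial; CO equatorial, Br equatorial.
Each arrangement has an internal mirror plane or centre of symmetry, so none is chiral.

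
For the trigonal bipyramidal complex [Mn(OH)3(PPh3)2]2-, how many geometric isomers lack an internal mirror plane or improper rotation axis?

0

In a trigonal bipyramid the two axial positions differ from the three equatorial ones.
Systematic placement gives 3 geometric isomers: PPh3 both equatorial; PPh3 one axial, one equatorial; PPh3 both axial.
Each arrangement has an internal mirror plane or centre of symmetry, so none is chiral.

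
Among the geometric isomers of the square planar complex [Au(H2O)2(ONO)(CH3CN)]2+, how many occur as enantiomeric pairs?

In a square planar complex each vertex has one trans partner and two cis neighbours.
There are 2 geometric isomers: H2O cis; H2O trans.
Each arrangement has an internal mirror plane or centre of symmetry, so none is chiral.

0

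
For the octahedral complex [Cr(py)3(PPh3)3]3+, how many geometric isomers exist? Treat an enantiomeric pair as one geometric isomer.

2

There are 2 geometric isomers: py mer; py fac.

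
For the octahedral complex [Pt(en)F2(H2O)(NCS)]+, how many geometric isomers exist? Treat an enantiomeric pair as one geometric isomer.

The six octahedral sites form three mutually perpendicular trans pairs.
Each en is bidentate and must span two cis positions.
The distinct arrangements are (4 in all): F trans; F cis (3 arrangements, 2 chiral).

4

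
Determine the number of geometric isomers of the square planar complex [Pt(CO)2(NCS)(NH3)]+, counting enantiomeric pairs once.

A square has two trans pairs of vertices; adjacent vertices are cis.
The distinct arrangements are (2 in all): CO cis; CO trans.

2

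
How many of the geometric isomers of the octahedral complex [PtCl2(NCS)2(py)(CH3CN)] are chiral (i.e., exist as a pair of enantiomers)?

An octahedron has six vertices in three trans pairs; every non-trans pair is cis.
Systematic placement gives 6 geometric isomers: Cl cis, NCS cis (3 arrangements, 2 chiral); Cl cis, NCS trans; Cl trans, NCS cis; Cl trans, NCS trans.
Of these, 2 lack any improper symmetry element and so occur as enantiomeric pairs, giving 6 + 2 = 8 stereoisomers in total.

2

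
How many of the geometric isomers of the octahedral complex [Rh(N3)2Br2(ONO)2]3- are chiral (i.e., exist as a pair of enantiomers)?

1

In an octahedral complex each vertex has one trans partner and four cis neighbours.
Working through the distinct placements yields 5 geometric isomers: N3 trans, Br trans, ONO trans; N3 cis, Br trans, ONO cis; N3 cis, Br cis, ONO trans; N3 cis, Br cis, ONO cis (chiral); N3 trans, Br cis, ONO cis.
One of these lacks any improper symmetry element and so occurs as an enantiomeric pair, giving 5 + 1 = 6 stereoisomers in total.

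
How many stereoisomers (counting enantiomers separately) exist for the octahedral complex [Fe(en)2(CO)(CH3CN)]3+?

The six octahedral sites form three mutually perpendicular trans pairs.
Each en is bidentate and must span two cis positions.
The distinct arrangements are (2 in all): CO and CH3CN mutually trans; CO and CH3CN mutually cis (chiral).
One of these lacks any improper symmetry element and so occurs as an enantiomeric pair, giving 2 + 1 = 3 stereoisomers in total.

3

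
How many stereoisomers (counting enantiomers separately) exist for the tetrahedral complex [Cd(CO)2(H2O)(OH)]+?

1

Only one geometric arrangement is possible.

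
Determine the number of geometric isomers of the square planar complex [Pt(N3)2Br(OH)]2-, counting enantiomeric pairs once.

A square has two trans pairs of vertices; adjacent vertices are cis.
There are 2 geometric isomers: N3 cis; N3 trans.

2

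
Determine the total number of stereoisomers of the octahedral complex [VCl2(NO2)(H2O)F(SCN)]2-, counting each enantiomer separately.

An octahedron has six vertices in three trans pairs; every non-trans pair is cis.
Exhaustive case analysis gives 9 geometric isomers.
Of these, 6 lack any improper symmetry element and so occur as enantiomeric pairs, giving 9 + 6 = 15 stereoisomers in total.

15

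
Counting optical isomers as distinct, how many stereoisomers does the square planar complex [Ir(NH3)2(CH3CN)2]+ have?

2

In a square planar complex each vertex has one trans partner and two cis neighbours.
Systematic placement gives 2 geometric isomers: NH3 cis; NH3 trans.
Each arrangement has an internal mirror plane or centre of symmetry, so none is chiral.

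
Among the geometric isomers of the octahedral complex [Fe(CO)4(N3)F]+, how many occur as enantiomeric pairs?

There are 2 geometric isomers: N3 and F mutually trans; N3 and F mutually cis.
Each arrangement has an internal mirror plane or centre of symmetry, so none is chiral.

0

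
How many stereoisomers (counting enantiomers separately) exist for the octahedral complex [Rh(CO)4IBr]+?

2

In an octahedral complex each vertex has one trans partner and four cis neighbours.
The distinct arrangements are (2 in all): I and Br mutually cis; I and Br mutually trans.
Each arrangement has an internal mirror plane or centre of symmetry, so none is chiral.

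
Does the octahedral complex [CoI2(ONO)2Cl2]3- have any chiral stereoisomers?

yes

Systematic placement gives 5 geometric isomers: I trans, ONO trans, Cl trans; I cis, ONO cis, Cl trans; I cis, ONO trans, Cl cis; I cis, ONO cis, Cl cis (chiral); I trans, ONO cis, Cl cis.
One of these lacks any improper symmetry element and so occurs as an enantiomeric pair, giving 5 + 1 = 6 stereoisomers in total.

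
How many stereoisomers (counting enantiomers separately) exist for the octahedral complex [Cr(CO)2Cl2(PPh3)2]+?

6

In an octahedral complex each vertex has one trans partner and four cis neighbours.
The distinct arrangements are (5 in all): CO trans, Cl trans, PPh3 trans; CO trans, Cl cis, PPh3 cis; CO cis, Cl cis, PPh3 trans; CO cis, Cl cis, PPh3 cis (chiral); CO cis, Cl trans, PPh3 cis.
One of these lacks any improper symmetry element and so occurs as an enantiomeric pair, giving 5 + 1 = 6 stereoisomers in total.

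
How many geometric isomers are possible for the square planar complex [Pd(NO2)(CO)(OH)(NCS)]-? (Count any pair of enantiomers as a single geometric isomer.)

3

Systematic placement gives 3 geometric isomers: (CO/NO2 trans, NCS/OH trans); (CO/OH trans, NCS/NO2 trans); (CO/NCS trans, NO2/OH trans).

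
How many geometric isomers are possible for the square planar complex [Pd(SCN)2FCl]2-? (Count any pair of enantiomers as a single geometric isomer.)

2

In a square planar complex each vertex has one trans partner and two cis neighbours.
Working through the distinct placements yields 2 geometric isomers: SCN cis; SCN trans.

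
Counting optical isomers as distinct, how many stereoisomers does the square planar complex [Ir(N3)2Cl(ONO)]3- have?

2

In a square planar complex each vertex has one trans partner and two cis neighbours.
There are 2 geometric isomers: N3 cis; N3 trans.
Each arrangement has an internal mirror plane or centre of symmetry, so none is chiral.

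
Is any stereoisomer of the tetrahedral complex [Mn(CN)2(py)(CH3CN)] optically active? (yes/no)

no

Only one geometric arrangement is possible.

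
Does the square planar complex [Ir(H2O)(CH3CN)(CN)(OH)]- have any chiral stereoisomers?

no

There are 3 geometric isomers: (CH3CN/H2O trans, CN/OH trans); (CH3CN/OH trans, CN/H2O trans); (CH3CN/CN trans, H2O/OH trans).
Each arrangement has an internal mirror plane or centre of symmetry, so none is chiral.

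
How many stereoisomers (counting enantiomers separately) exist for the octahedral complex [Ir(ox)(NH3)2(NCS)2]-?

4

An octahedron has six vertices in three trans pairs; every non-trans pair is cis.
Each ox is bidentate and must span two cis positions.
Systematic placement gives 3 geometric isomers: NH3 cis, NCS trans; NH3 cis, NCS cis (chiral); NH3 trans, NCS cis.
One of these lacks any improper symmetry element and so occurs as an enantiomeric pair, giving 3 + 1 = 4 stereoisomers in total.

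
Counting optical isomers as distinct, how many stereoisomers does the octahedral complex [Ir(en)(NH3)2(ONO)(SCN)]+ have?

6

The six octahedral sites form three mutually perpendicular trans pairs.
Each en is bidentate and must span two cis positions.
There are 4 geometric isomers: NH3 trans; NH3 cis (3 arrangements, 2 chiral).
Of these, 2 lack any improper symmetry element and so occur as enantiomeric pairs, giving 4 + 2 = 6 stereoisomers in total.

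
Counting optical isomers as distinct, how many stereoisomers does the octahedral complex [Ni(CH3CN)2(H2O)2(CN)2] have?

6

The six octahedral sites form three mutually perpendicular trans pairs.
Working through the distinct placements yields 5 geometric isomers: CH3CN trans, H2O trans, CN trans; CH3CN trans, H2O cis, CN cis; CH3CN cis, H2O trans, CN cis; CH3CN cis, H2O cis, CN cis (chiral); CH3CN cis, H2O cis, CN trans.
One of these lacks any improper symmetry element and so occurs as an enantiomeric pair, giving 5 + 1 = 6 stereoisomers in total.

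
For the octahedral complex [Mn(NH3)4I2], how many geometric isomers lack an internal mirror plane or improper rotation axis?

Working through the distinct placements yields 2 geometric isomers: I trans; I cis.
Each arrangement has an internal mirror plane or centre of symmetry, so none is chiral.

0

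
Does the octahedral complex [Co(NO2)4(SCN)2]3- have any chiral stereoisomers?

The six octahedral sites form three mutually perpendicular trans pairs.
Systematic placement gives 2 geometric isomers: SCN trans; SCN cis.
Each arrangement has an internal mirror plane or centre of symmetry, so none is chiral.

no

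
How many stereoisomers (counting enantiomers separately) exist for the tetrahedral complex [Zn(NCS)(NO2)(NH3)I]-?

In a tetrahedral complex all four positions are equivalent and every pair of ligands is adjacent — there is no cis/trans distinction.
Only one geometric arrangement is possible; it has no improper symmetry element, so it exists as a pair of enantiomers (2 stereoisomers).

2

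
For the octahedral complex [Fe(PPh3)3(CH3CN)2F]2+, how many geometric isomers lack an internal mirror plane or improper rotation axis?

The six octahedral sites form three mutually perpendicular trans pairs.
Systematic placement gives 3 geometric isomers: PPh3 mer, CH3CN trans; PPh3 mer, CH3CN cis; PPh3 fac, CH3CN cis.
Each arrangement has an internal mirror plane or centre of symmetry, so none is chiral.

0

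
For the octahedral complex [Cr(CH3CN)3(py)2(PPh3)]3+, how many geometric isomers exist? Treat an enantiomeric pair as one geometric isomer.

3

There are 3 geometric isomers: CH3CN mer, py trans; CH3CN mer, py cis; CH3CN fac, py cis.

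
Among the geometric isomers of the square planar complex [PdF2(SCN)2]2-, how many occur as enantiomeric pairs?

In a square planar complex each vertex has one trans partner and two cis neighbours.
Systematic placement gives 2 geometric isomers: F cis; F trans.
Each arrangement has an internal mirror plane or centre of symmetry, so none is chiral.

0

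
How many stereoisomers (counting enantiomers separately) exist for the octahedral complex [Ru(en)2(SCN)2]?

3

Each en is bidentate and must span two cis positions.
Working through the distinct placements yields 2 geometric isomers: SCN trans; SCN cis (chiral).
One of these lacks any improper symmetry element and so occurs as an enantiomeric pair, giving 2 + 1 = 3 stereoisomers in total.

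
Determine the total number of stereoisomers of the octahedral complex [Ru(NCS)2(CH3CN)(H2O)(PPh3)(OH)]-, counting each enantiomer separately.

The six octahedral sites form three mutually perpendicular trans pairs.
Placing the ligands in turn and identifying arrangements related by rotation or reflection leaves 9 distinct geometric isomers.
Of these, 6 lack any improper symmetry element and so occur as enantiomeric pairs, giving 9 + 6 = 15 stereoisomers in total.

15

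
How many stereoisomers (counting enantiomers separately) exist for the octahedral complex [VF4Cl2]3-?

In an octahedral complex each vertex has one trans partner and four cis neighbours.
There are 2 geometric isomers: Cl trans; Cl cis.
Each arrangement has an internal mirror plane or centre of symmetry, so none is chiral.

2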